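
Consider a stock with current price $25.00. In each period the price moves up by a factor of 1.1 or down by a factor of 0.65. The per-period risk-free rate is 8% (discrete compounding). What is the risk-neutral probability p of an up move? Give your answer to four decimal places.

p = 0.9556

Risk-neutral probability p = (1 + 0.08 − 0.65)/(1.1 − 0.65) = 0.4300/0.4500 = 0.9556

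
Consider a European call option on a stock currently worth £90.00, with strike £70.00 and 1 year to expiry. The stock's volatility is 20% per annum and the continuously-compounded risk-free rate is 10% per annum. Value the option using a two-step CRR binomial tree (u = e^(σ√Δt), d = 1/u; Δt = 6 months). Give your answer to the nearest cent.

CRR parameters: u = e^(σ√Δt) = e^(0.2·√0.5) = 1.1519, d = 1/u = 0.8681
Per-period rate: rΔt = 0.1·0.5 = 0.05, so R = e^0.05 = 1.0513
Risk-neutral probability p = (e^0.05 − 0.8681)/(1.1519 − 0.8681) = 0.1831/0.2838 = 0.6454
Terminal stock prices: S_uu = 119.4, S_ud = 90, S_dd = 67.83
Terminal payoffs (S − K): max(49.42, 0) = 49.42, max(20, 0) = 20, max(-2.173, 0) = 0
Node u (S = 103.7): V_u = e^(−0.05)·[0.6454·49.4207 + 0.3546·20.0000] = 37.0858
Node d (S = 78.13): V_d = e^(−0.05)·[0.6454·20.0000 + 0.3546·0.0000] = 12.2779
Node 0 (S = 90): V_0 = e^(−0.05)·[0.6454·37.0858 + 0.3546·12.2779] = 26.9086

£26.91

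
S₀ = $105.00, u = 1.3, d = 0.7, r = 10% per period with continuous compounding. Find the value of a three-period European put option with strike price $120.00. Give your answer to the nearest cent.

$10.54

Risk-neutral probability p = (e^0.1 − 0.7)/(1.3 − 0.7) = 0.4052/0.6000 = 0.6753
Terminal stock prices: S_uuu = 230.7, S_uud = 124.2, S_udd = 66.88, S_ddd = 36.01
Terminal payoffs (K − S): max(-110.7, 0) = 0, max(-4.215, 0) = 0, max(53.12, 0) = 53.12, max(83.99, 0) = 83.99
Node uu (S = 177.5): V_uu = e^(−0.1)·[0.6753·0.0000 + 0.3247·0.0000] = 0.0000
Node ud (S = 95.55): V_ud = e^(−0.1)·[0.6753·0.0000 + 0.3247·53.1150] = 15.6060
Node dd (S = 51.45): V_dd = e^(−0.1)·[0.6753·53.1150 + 0.3247·83.9850] = 57.1305
Node u (S = 136.5): V_u = e^(−0.1)·[0.6753·0.0000 + 0.3247·15.6060] = 4.5853
Node d (S = 73.5): V_d = e^(−0.1)·[0.6753·15.6060 + 0.3247·57.1305] = 26.3214
Node 0 (S = 105): V_0 = e^(−0.1)·[0.6753·4.5853 + 0.3247·26.3214] = 10.5353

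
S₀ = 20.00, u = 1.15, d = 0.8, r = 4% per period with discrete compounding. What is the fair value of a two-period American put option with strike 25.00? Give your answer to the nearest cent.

Risk-neutral probability p = (1 + 0.04 − 0.8)/(1.15 − 0.8) = 0.2400/0.3500 = 0.6857
Terminal stock prices: S_uu = 26.45, S_ud = 18.4, S_dd = 12.8
Terminal payoffs (K − S): max(-1.45, 0) = 0, max(6.6, 0) = 6.6, max(12.2, 0) = 12.2
Node u (S = 23): continuation = 1/1.04·[0.6857·0.0000 + 0.3143·6.6000] = 1.9945; exercise value = 2.0000 > continuation, so V_u = 2.0000 (exercise)
Node d (S = 16): continuation = 1/1.04·[0.6857·6.6000 + 0.3143·12.2000] = 8.0385; exercise value = 9.0000 > continuation, so V_d = 9.0000 (exercise)
Node 0 (S = 20): continuation = 1/1.04·[0.6857·2.0000 + 0.3143·9.0000] = 4.0385; exercise value = 5.0000 > continuation, so V_0 = 5.0000 (exercise)

5.00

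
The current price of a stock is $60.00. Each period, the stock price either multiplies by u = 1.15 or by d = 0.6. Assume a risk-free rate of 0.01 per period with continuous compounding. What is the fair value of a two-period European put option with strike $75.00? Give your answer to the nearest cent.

Risk-neutral probability p = (e^0.01 − 0.6)/(1.15 − 0.6) = 0.4101/0.5500 = 0.7455
Terminal stock prices: S_uu = 79.35, S_ud = 41.4, S_dd = 21.6
Terminal payoffs (K − S): max(-4.35, 0) = 0, max(33.6, 0) = 33.6, max(53.4, 0) = 53.4
Node u (S = 69): V_u = e^(−0.01)·[0.7455·0.0000 + 0.2545·33.6000] = 8.4646
Node d (S = 36): V_d = e^(−0.01)·[0.7455·33.6000 + 0.2545·53.4000] = 38.2537
Node 0 (S = 60): V_0 = e^(−0.01)·[0.7455·8.4646 + 0.2545·38.2537] = 15.8849

$15.88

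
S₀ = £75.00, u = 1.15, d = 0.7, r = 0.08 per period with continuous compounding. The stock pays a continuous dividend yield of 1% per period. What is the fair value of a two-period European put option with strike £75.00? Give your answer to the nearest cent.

£4.52

Per-period risk-free factor R = e^0.08 = 1.0833; dividend-adjusted growth = e^(0.08−0.01) = 1.0725.
Risk-neutral probability p = (1.0725 − 0.7)/(1.15 − 0.7) = 0.3725/0.4500 = 0.8278
Terminal stock prices: S_uu = 99.19, S_ud = 60.37, S_dd = 36.75
Terminal payoffs (K − S): max(-24.19, 0) = 0, max(14.63, 0) = 14.63, max(38.25, 0) = 38.25
Node u (S = 86.25): V_u = e^(−0.08)·[0.8278·0.0000 + 0.1722·14.6250] = 2.3249
Node d (S = 52.5): V_d = e^(−0.08)·[0.8278·14.6250 + 0.1722·38.2500] = 17.2561
Node 0 (S = 75): V_0 = e^(−0.08)·[0.8278·2.3249 + 0.1722·17.2561] = 4.5196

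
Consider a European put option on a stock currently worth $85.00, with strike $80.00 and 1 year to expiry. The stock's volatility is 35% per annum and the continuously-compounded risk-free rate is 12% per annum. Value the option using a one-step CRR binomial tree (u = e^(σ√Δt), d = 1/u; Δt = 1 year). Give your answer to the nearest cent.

CRR parameters: u = e^(σ√Δt) = e^(0.35·√1) = 1.4191, d = 1/u = 0.7047
Per-period rate: rΔt = 0.12·1 = 0.12, so R = e^0.12 = 1.1275
Risk-neutral probability p = (e^0.12 − 0.7047)/(1.4191 − 0.7047) = 0.4228/0.7144 = 0.5919
Terminal stock prices: S_u = 120.6, S_d = 59.9
Terminal payoffs (K − S): max(-40.62, 0) = 0, max(20.1, 0) = 20.1
Node 0 (S = 85): V_0 = e^(−0.12)·[0.5919·0.0000 + 0.4081·20.1015] = 7.2766

$7.28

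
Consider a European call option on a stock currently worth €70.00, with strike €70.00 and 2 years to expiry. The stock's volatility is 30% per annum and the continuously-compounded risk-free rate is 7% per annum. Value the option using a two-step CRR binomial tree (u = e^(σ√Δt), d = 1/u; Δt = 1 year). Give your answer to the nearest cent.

CRR parameters: u = e^(σ√Δt) = e^(0.3·√1) = 1.3499, d = 1/u = 0.7408
Per-period rate: rΔt = 0.07·1 = 0.07, so R = e^0.07 = 1.0725
Risk-neutral probability p = (e^0.07 − 0.7408)/(1.3499 − 0.7408) = 0.3317/0.6090 = 0.5446
Terminal stock prices: S_uu = 127.5, S_ud = 70, S_dd = 38.42
Terminal payoffs (S − K): max(57.55, 0) = 57.55, max(0, 0) = 0, max(-31.58, 0) = 0
Node u (S = 94.49): V_u = e^(−0.07)·[0.5446·57.5483 + 0.4554·0.0000] = 29.2225
Node d (S = 51.86): V_d = e^(−0.07)·[0.5446·0.0000 + 0.4554·0.0000] = 0.0000
Node 0 (S = 70): V_0 = e^(−0.07)·[0.5446·29.2225 + 0.4554·0.0000] = 14.8390

€14.84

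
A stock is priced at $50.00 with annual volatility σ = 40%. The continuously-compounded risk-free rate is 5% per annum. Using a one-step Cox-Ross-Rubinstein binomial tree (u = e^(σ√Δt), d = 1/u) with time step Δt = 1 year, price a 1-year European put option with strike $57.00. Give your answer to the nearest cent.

CRR parameters: u = e^(σ√Δt) = e^(0.4·√1) = 1.4918, d = 1/u = 0.6703
Per-period rate: rΔt = 0.05·1 = 0.05, so R = e^0.05 = 1.0513
Risk-neutral probability p = (e^0.05 − 0.6703)/(1.4918 − 0.6703) = 0.3810/0.8215 = 0.4637
Terminal stock prices: S_u = 74.59, S_d = 33.52
Terminal payoffs (K − S): max(-17.59, 0) = 0, max(23.48, 0) = 23.48
Node 0 (S = 50): V_0 = e^(−0.05)·[0.4637·0.0000 + 0.5363·23.4840] = 11.9797

$11.98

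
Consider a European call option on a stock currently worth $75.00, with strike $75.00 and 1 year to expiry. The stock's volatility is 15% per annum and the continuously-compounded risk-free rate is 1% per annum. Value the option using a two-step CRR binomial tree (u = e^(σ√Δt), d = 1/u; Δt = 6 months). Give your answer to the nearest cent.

CRR parameters: u = e^(σ√Δt) = e^(0.15·√0.5) = 1.1119, d = 1/u = 0.8994
Per-period rate: rΔt = 0.01·0.5 = 0.005, so R = e^0.005 = 1.0050
Risk-neutral probability p = (e^0.005 − 0.8994)/(1.1119 − 0.8994) = 0.1056/0.2125 = 0.4971
Terminal stock prices: S_uu = 92.72, S_ud = 75, S_dd = 60.66
Terminal payoffs (S − K): max(17.72, 0) = 17.72, max(0, 0) = 0, max(-14.34, 0) = 0
Node u (S = 83.39): V_u = e^(−0.005)·[0.4971·17.7233 + 0.5029·0.0000] = 8.7662
Node d (S = 67.45): V_d = e^(−0.005)·[0.4971·0.0000 + 0.5029·0.0000] = 0.0000
Node 0 (S = 75): V_0 = e^(−0.005)·[0.4971·8.7662 + 0.5029·0.0000] = 4.3359

$4.34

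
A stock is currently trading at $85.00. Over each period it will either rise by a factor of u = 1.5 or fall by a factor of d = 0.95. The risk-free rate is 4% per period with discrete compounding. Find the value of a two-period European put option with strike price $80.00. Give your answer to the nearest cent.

$2.13

Risk-neutral probability p = (1 + 0.04 − 0.95)/(1.5 − 0.95) = 0.0900/0.5500 = 0.1636
Terminal stock prices: S_uu = 191.2, S_ud = 121.1, S_dd = 76.71
Terminal payoffs (K − S): max(-111.2, 0) = 0, max(-41.12, 0) = 0, max(3.288, 0) = 3.288
Node u (S = 127.5): V_u = 1/1.04·[0.1636·0.0000 + 0.8364·0.0000] = 0.0000
Node d (S = 80.75): V_d = 1/1.04·[0.1636·0.0000 + 0.8364·3.2875] = 2.6438
Node 0 (S = 85): V_0 = 1/1.04·[0.1636·0.0000 + 0.8364·2.6438] = 2.1261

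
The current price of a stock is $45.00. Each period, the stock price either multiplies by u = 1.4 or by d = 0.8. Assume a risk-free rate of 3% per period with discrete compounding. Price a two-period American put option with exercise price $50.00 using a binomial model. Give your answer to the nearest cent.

Risk-neutral probability p = (1 + 0.03 − 0.8)/(1.4 − 0.8) = 0.2300/0.6000 = 0.3833
Terminal stock prices: S_uu = 88.2, S_ud = 50.4, S_dd = 28.8
Terminal payoffs (K − S): max(-38.2, 0) = 0, max(-0.4, 0) = 0, max(21.2, 0) = 21.2
Node u (S = 63): continuation = 1/1.03·[0.3833·0.0000 + 0.6167·0.0000] = 0.0000; exercise value = 0.0000 ≤ continuation, so V_u = 0.0000
Node d (S = 36): continuation = 1/1.03·[0.3833·0.0000 + 0.6167·21.2000] = 12.6926; exercise value = 14.0000 > continuation, so V_d = 14.0000 (exercise)
Node 0 (S = 45): continuation = 1/1.03·[0.3833·0.0000 + 0.6167·14.0000] = 8.3819; exercise value = 5.0000 ≤ continuation, so V_0 = 8.3819

$8.38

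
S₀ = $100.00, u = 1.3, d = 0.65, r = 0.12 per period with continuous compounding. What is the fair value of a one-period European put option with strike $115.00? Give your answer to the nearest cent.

$11.77

Risk-neutral probability p = (e^0.12 − 0.65)/(1.3 − 0.65) = 0.4775/0.6500 = 0.7346
Terminal stock prices: S_u = 130, S_d = 65
Terminal payoffs (K − S): max(-15, 0) = 0, max(50, 0) = 50
Node 0 (S = 100): V_0 = e^(−0.12)·[0.7346·0.0000 + 0.2654·50.0000] = 11.7690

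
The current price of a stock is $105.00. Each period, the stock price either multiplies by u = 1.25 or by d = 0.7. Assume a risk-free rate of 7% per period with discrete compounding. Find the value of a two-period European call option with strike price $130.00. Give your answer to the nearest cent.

Risk-neutral probability p = (1 + 0.07 − 0.7)/(1.25 − 0.7) = 0.3700/0.5500 = 0.6727
Terminal stock prices: S_uu = 164.1, S_ud = 91.88, S_dd = 51.45
Terminal payoffs (S − K): max(34.06, 0) = 34.06, max(-38.12, 0) = 0, max(-78.55, 0) = 0
Node u (S = 131.2): V_u = 1/1.07·[0.6727·34.0625 + 0.3273·0.0000] = 21.4157
Node d (S = 73.5): V_d = 1/1.07·[0.6727·0.0000 + 0.3273·0.0000] = 0.0000
Node 0 (S = 105): V_0 = 1/1.07·[0.6727·21.4157 + 0.3273·0.0000] = 13.4644

$13.46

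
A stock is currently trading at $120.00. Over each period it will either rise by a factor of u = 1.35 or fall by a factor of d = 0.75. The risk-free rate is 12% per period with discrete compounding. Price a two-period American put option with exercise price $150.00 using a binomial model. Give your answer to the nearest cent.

Risk-neutral probability p = (1 + 0.12 − 0.75)/(1.35 − 0.75) = 0.3700/0.6000 = 0.6167
Terminal stock prices: S_uu = 218.7, S_ud = 121.5, S_dd = 67.5
Terminal payoffs (K − S): max(-68.7, 0) = 0, max(28.5, 0) = 28.5, max(82.5, 0) = 82.5
Node u (S = 162): continuation = 1/1.12·[0.6167·0.0000 + 0.3833·28.5000] = 9.7545; exercise value = 0.0000 ≤ continuation, so V_u = 9.7545
Node d (S = 90): continuation = 1/1.12·[0.6167·28.5000 + 0.3833·82.5000] = 43.9286; exercise value = 60.0000 > continuation, so V_d = 60.0000 (exercise)
Node 0 (S = 120): continuation = 1/1.12·[0.6167·9.7545 + 0.3833·60.0000] = 25.9065; exercise value = 30.0000 > continuation, so V_0 = 30.0000 (exercise)

$30.00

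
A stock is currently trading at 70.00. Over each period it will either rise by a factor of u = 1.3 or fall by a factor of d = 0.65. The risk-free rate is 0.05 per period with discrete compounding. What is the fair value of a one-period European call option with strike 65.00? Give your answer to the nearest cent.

Risk-neutral probability p = (1 + 0.05 − 0.65)/(1.3 − 0.65) = 0.4000/0.6500 = 0.6154
Terminal stock prices: S_u = 91, S_d = 45.5
Terminal payoffs (S − K): max(26, 0) = 26, max(-19.5, 0) = 0
Node 0 (S = 70): V_0 = 1/1.05·[0.6154·26.0000 + 0.3846·0.0000] = 15.2381

15.24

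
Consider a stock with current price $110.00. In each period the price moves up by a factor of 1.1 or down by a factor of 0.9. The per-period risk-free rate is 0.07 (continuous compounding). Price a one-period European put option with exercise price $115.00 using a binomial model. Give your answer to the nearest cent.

$2.05

Risk-neutral probability p = (e^0.07 − 0.9)/(1.1 − 0.9) = 0.1725/0.2000 = 0.8625
Terminal stock prices: S_u = 121, S_d = 99
Terminal payoffs (K − S): max(-6, 0) = 0, max(16, 0) = 16
Node 0 (S = 110): V_0 = e^(−0.07)·[0.8625·0.0000 + 0.1375·16.0000] = 2.0507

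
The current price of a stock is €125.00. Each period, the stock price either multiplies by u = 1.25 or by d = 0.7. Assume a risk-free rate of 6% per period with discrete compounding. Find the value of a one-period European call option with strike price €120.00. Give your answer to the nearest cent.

€22.38

Risk-neutral probability p = (1 + 0.06 − 0.7)/(1.25 − 0.7) = 0.3600/0.5500 = 0.6545
Terminal stock prices: S_u = 156.2, S_d = 87.5
Terminal payoffs (S − K): max(36.25, 0) = 36.25, max(-32.5, 0) = 0
Node 0 (S = 125): V_0 = 1/1.06·[0.6545·36.2500 + 0.3455·0.0000] = 22.3842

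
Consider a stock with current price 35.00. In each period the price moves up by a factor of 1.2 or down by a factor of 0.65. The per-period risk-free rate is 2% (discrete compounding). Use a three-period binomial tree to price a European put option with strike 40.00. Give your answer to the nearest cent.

Risk-neutral probability p = (1 + 0.02 − 0.65)/(1.2 − 0.65) = 0.3700/0.5500 = 0.6727
Terminal stock prices: S_uuu = 60.48, S_uud = 32.76, S_udd = 17.75, S_ddd = 9.612
Terminal payoffs (K − S): max(-20.48, 0) = 0, max(7.24, 0) = 7.24, max(22.25, 0) = 22.25, max(30.39, 0) = 30.39
Node uu (S = 50.4): V_uu = 1/1.02·[0.6727·0.0000 + 0.3273·7.2400] = 2.3230
Node ud (S = 27.3): V_ud = 1/1.02·[0.6727·7.2400 + 0.3273·22.2550] = 11.9157
Node dd (S = 14.79): V_dd = 1/1.02·[0.6727·22.2550 + 0.3273·30.3881] = 24.4282
Node u (S = 42): V_u = 1/1.02·[0.6727·2.3230 + 0.3273·11.9157] = 5.3553
Node d (S = 22.75): V_d = 1/1.02·[0.6727·11.9157 + 0.3273·24.4282] = 15.6968
Node 0 (S = 35): V_0 = 1/1.02·[0.6727·5.3553 + 0.3273·15.6968] = 8.5684

8.57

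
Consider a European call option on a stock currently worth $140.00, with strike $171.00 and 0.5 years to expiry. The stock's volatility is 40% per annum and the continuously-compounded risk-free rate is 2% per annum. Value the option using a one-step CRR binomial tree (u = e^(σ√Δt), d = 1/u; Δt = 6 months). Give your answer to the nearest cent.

$6.54

CRR parameters: u = e^(σ√Δt) = e^(0.4·√0.5) = 1.3269, d = 1/u = 0.7536
Per-period rate: rΔt = 0.02·0.5 = 0.01, so R = e^0.01 = 1.0101
Risk-neutral probability p = (e^0.01 − 0.7536)/(1.3269 − 0.7536) = 0.2564/0.5733 = 0.4473
Terminal stock prices: S_u = 185.8, S_d = 105.5
Terminal payoffs (S − K): max(14.77, 0) = 14.77, max(-65.49, 0) = 0
Node 0 (S = 140): V_0 = e^(−0.01)·[0.4473·14.7655 + 0.5527·0.0000] = 6.5387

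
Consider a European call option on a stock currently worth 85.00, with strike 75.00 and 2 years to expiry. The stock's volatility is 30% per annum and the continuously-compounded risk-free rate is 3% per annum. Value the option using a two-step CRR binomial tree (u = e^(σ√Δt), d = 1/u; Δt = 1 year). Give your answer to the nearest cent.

CRR parameters: u = e^(σ√Δt) = e^(0.3·√1) = 1.3499, d = 1/u = 0.7408
Per-period rate: rΔt = 0.03·1 = 0.03, so R = e^0.03 = 1.0305
Risk-neutral probability p = (e^0.03 − 0.7408)/(1.3499 − 0.7408) = 0.2896/0.6090 = 0.4756
Terminal stock prices: S_uu = 154.9, S_ud = 85, S_dd = 46.65
Terminal payoffs (S − K): max(79.88, 0) = 79.88, max(10, 0) = 10, max(-28.35, 0) = 0
Node u (S = 114.7): V_u = e^(−0.03)·[0.4756·79.8801 + 0.5244·10.0000] = 41.9546
Node d (S = 62.97): V_d = e^(−0.03)·[0.4756·10.0000 + 0.5244·0.0000] = 4.6151
Node 0 (S = 85): V_0 = e^(−0.03)·[0.4756·41.9546 + 0.5244·4.6151] = 21.7111

21.71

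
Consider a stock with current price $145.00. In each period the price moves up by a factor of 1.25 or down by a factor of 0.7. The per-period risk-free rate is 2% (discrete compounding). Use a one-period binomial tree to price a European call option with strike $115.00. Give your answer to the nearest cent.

Risk-neutral probability p = (1 + 0.02 − 0.7)/(1.25 − 0.7) = 0.3200/0.5500 = 0.5818
Terminal stock prices: S_u = 181.2, S_d = 101.5
Terminal payoffs (S − K): max(66.25, 0) = 66.25, max(-13.5, 0) = 0
Node 0 (S = 145): V_0 = 1/1.02·[0.5818·66.2500 + 0.4182·0.0000] = 37.7897

$37.79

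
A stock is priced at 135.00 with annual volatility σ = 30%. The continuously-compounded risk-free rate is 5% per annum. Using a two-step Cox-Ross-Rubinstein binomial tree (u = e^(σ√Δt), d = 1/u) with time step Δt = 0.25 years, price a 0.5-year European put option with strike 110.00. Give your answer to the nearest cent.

2.39

CRR parameters: u = e^(σ√Δt) = e^(0.3·√0.25) = 1.1618, d = 1/u = 0.8607
Per-period rate: rΔt = 0.05·0.25 = 0.0125, so R = e^0.0125 = 1.0126
Risk-neutral probability p = (e^0.0125 − 0.8607)/(1.1618 − 0.8607) = 0.1519/0.3011 = 0.5043
Terminal stock prices: S_uu = 182.2, S_ud = 135, S_dd = 100
Terminal payoffs (K − S): max(-72.23, 0) = 0, max(-25, 0) = 0, max(9.99, 0) = 9.99
Node u (S = 156.8): V_u = e^(−0.0125)·[0.5043·0.0000 + 0.4957·0.0000] = 0.0000
Node d (S = 116.2): V_d = e^(−0.0125)·[0.5043·0.0000 + 0.4957·9.9895] = 4.8899
Node 0 (S = 135): V_0 = e^(−0.0125)·[0.5043·0.0000 + 0.4957·4.8899] = 2.3936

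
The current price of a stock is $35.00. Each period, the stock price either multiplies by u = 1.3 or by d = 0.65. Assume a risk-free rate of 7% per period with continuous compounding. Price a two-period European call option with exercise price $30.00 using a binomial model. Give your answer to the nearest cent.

Risk-neutral probability p = (e^0.07 − 0.65)/(1.3 − 0.65) = 0.4225/0.6500 = 0.6500
Terminal stock prices: S_uu = 59.15, S_ud = 29.57, S_dd = 14.79
Terminal payoffs (S − K): max(29.15, 0) = 29.15, max(-0.425, 0) = 0, max(-15.21, 0) = 0
Node u (S = 45.5): V_u = e^(−0.07)·[0.6500·29.1500 + 0.3500·0.0000] = 17.6669
Node d (S = 22.75): V_d = e^(−0.07)·[0.6500·0.0000 + 0.3500·0.0000] = 0.0000
Node 0 (S = 35): V_0 = e^(−0.07)·[0.6500·17.6669 + 0.3500·0.0000] = 10.7073

$10.71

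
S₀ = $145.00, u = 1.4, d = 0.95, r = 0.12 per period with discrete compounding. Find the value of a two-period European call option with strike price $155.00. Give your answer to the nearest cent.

Risk-neutral probability p = (1 + 0.12 − 0.95)/(1.4 − 0.95) = 0.1700/0.4500 = 0.3778
Terminal stock prices: S_uu = 284.2, S_ud = 192.8, S_dd = 130.9
Terminal payoffs (S − K): max(129.2, 0) = 129.2, max(37.85, 0) = 37.85, max(-24.14, 0) = 0
Node u (S = 203): V_u = 1/1.12·[0.3778·129.2000 + 0.6222·37.8500] = 64.6071
Node d (S = 137.8): V_d = 1/1.12·[0.3778·37.8500 + 0.6222·0.0000] = 12.7669
Node 0 (S = 145): V_0 = 1/1.12·[0.3778·64.6071 + 0.6222·12.7669] = 28.8848

$28.88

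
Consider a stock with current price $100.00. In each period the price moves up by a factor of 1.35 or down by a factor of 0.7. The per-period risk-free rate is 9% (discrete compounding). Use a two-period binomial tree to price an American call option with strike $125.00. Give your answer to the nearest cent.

Risk-neutral probability p = (1 + 0.09 − 0.7)/(1.35 − 0.7) = 0.3900/0.6500 = 0.6000
Terminal stock prices: S_uu = 182.3, S_ud = 94.5, S_dd = 49
Terminal payoffs (S − K): max(57.25, 0) = 57.25, max(-30.5, 0) = 0, max(-76, 0) = 0
Node u (S = 135): continuation = 1/1.09·[0.6000·57.2500 + 0.4000·0.0000] = 31.5138; exercise value = 10.0000 ≤ continuation, so V_u = 31.5138
Node d (S = 70): continuation = 1/1.09·[0.6000·0.0000 + 0.4000·0.0000] = 0.0000; exercise value = 0.0000 ≤ continuation, so V_d = 0.0000
Node 0 (S = 100): continuation = 1/1.09·[0.6000·31.5138 + 0.4000·0.0000] = 17.3470; exercise value = 0.0000 ≤ continuation, so V_0 = 17.3470

$17.35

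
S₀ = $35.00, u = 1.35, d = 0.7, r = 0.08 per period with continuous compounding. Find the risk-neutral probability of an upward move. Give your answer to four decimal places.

p = 0.5897

Risk-neutral probability p = (e^0.08 − 0.7)/(1.35 − 0.7) = 0.3833/0.6500 = 0.5897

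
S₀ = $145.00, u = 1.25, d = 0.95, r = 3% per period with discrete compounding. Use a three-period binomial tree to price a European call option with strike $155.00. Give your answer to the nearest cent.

$14.23

Risk-neutral probability p = (1 + 0.03 − 0.95)/(1.25 − 0.95) = 0.0800/0.3000 = 0.2667
Terminal stock prices: S_uuu = 283.2, S_uud = 215.2, S_udd = 163.6, S_ddd = 124.3
Terminal payoffs (S − K): max(128.2, 0) = 128.2, max(60.23, 0) = 60.23, max(8.578, 0) = 8.578, max(-30.68, 0) = 0
Node uu (S = 226.6): V_uu = 1/1.03·[0.2667·128.2031 + 0.7333·60.2344] = 76.0771
Node ud (S = 172.2): V_ud = 1/1.03·[0.2667·60.2344 + 0.7333·8.5781] = 21.7021
Node dd (S = 130.9): V_dd = 1/1.03·[0.2667·8.5781 + 0.7333·0.0000] = 2.2209
Node u (S = 181.2): V_u = 1/1.03·[0.2667·76.0771 + 0.7333·21.7021] = 35.1476
Node d (S = 137.8): V_d = 1/1.03·[0.2667·21.7021 + 0.7333·2.2209] = 7.1999
Node 0 (S = 145): V_0 = 1/1.03·[0.2667·35.1476 + 0.7333·7.1999] = 14.2258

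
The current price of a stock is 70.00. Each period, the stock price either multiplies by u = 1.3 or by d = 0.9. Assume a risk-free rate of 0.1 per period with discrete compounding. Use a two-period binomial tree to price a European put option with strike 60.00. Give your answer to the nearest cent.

Risk-neutral probability p = (1 + 0.1 − 0.9)/(1.3 − 0.9) = 0.2000/0.4000 = 0.5000
Terminal stock prices: S_uu = 118.3, S_ud = 81.9, S_dd = 56.7
Terminal payoffs (K − S): max(-58.3, 0) = 0, max(-21.9, 0) = 0, max(3.3, 0) = 3.3
Node u (S = 91): V_u = 1/1.1·[0.5000·0.0000 + 0.5000·0.0000] = 0.0000
Node d (S = 63): V_d = 1/1.1·[0.5000·0.0000 + 0.5000·3.3000] = 1.5000
Node 0 (S = 70): V_0 = 1/1.1·[0.5000·0.0000 + 0.5000·1.5000] = 0.6818

0.68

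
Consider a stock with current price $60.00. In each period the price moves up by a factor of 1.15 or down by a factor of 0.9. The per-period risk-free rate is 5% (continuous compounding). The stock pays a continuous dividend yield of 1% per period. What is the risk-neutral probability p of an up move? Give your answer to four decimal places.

Per-period risk-free factor R = e^0.05 = 1.0513; dividend-adjusted growth = e^(0.05−0.01) = 1.0408.
Risk-neutral probability p = (1.0408 − 0.9)/(1.15 − 0.9) = 0.1408/0.2500 = 0.5632

p = 0.5632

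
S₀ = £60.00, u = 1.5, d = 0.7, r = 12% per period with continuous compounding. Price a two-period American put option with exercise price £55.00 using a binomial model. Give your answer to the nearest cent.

Risk-neutral probability p = (e^0.12 − 0.7)/(1.5 − 0.7) = 0.4275/0.8000 = 0.5344
Terminal stock prices: S_uu = 135, S_ud = 63, S_dd = 29.4
Terminal payoffs (K − S): max(-80, 0) = 0, max(-8, 0) = 0, max(25.6, 0) = 25.6
Node u (S = 90): continuation = e^(−0.12)·[0.5344·0.0000 + 0.4656·0.0000] = 0.0000; exercise value = 0.0000 ≤ continuation, so V_u = 0.0000
Node d (S = 42): continuation = e^(−0.12)·[0.5344·0.0000 + 0.4656·25.6000] = 10.5722; exercise value = 13.0000 > continuation, so V_d = 13.0000 (exercise)
Node 0 (S = 60): continuation = e^(−0.12)·[0.5344·0.0000 + 0.4656·13.0000] = 5.3687; exercise value = 0.0000 ≤ continuation, so V_0 = 5.3687

£5.37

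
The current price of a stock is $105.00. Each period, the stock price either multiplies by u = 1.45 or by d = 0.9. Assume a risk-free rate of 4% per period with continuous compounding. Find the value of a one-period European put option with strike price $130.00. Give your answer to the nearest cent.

$25.38

Risk-neutral probability p = (e^0.04 − 0.9)/(1.45 − 0.9) = 0.1408/0.5500 = 0.2560
Terminal stock prices: S_u = 152.2, S_d = 94.5
Terminal payoffs (K − S): max(-22.25, 0) = 0, max(35.5, 0) = 35.5
Node 0 (S = 105): V_0 = e^(−0.04)·[0.2560·0.0000 + 0.7440·35.5000] = 25.3757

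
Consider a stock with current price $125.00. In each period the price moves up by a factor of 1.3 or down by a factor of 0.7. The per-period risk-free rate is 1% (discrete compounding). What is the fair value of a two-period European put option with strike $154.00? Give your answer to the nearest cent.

$40.95

Risk-neutral probability p = (1 + 0.01 − 0.7)/(1.3 − 0.7) = 0.3100/0.6000 = 0.5167
Terminal stock prices: S_uu = 211.3, S_ud = 113.7, S_dd = 61.25
Terminal payoffs (K − S): max(-57.25, 0) = 0, max(40.25, 0) = 40.25, max(92.75, 0) = 92.75
Node u (S = 162.5): V_u = 1/1.01·[0.5167·0.0000 + 0.4833·40.2500] = 19.2616
Node d (S = 87.5): V_d = 1/1.01·[0.5167·40.2500 + 0.4833·92.7500] = 64.9752
Node 0 (S = 125): V_0 = 1/1.01·[0.5167·19.2616 + 0.4833·64.9752] = 40.9470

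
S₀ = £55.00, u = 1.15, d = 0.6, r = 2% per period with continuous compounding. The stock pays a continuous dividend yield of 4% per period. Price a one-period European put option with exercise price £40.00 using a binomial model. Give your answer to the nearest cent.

Per-period risk-free factor R = e^0.02 = 1.0202; dividend-adjusted growth = e^(0.02−0.04) = 0.9802.
Risk-neutral probability p = (0.9802 − 0.6)/(1.15 − 0.6) = 0.3802/0.5500 = 0.6913
Terminal stock prices: S_u = 63.25, S_d = 33
Terminal payoffs (K − S): max(-23.25, 0) = 0, max(7, 0) = 7
Node 0 (S = 55): V_0 = e^(−0.02)·[0.6913·0.0000 + 0.3087·7.0000] = 2.1183

£2.12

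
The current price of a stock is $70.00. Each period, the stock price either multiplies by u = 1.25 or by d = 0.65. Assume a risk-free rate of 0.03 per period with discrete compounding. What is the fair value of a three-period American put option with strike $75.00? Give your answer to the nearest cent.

$14.99

Risk-neutral probability p = (1 + 0.03 − 0.65)/(1.25 − 0.65) = 0.3800/0.6000 = 0.6333
Terminal stock prices: S_uuu = 136.7, S_uud = 71.09, S_udd = 36.97, S_ddd = 19.22
Terminal payoffs (K − S): max(-61.72, 0) = 0, max(3.906, 0) = 3.906, max(38.03, 0) = 38.03, max(55.78, 0) = 55.78
Node uu (S = 109.4): continuation = 1/1.03·[0.6333·0.0000 + 0.3667·3.9062] = 1.3906; exercise value = 0.0000 ≤ continuation, so V_uu = 1.3906
Node ud (S = 56.88): continuation = 1/1.03·[0.6333·3.9062 + 0.3667·38.0312] = 15.9405; exercise value = 18.1250 > continuation, so V_ud = 18.1250 (exercise)
Node dd (S = 29.58): continuation = 1/1.03·[0.6333·38.0312 + 0.3667·55.7763] = 43.2405; exercise value = 45.4250 > continuation, so V_dd = 45.4250 (exercise)
Node u (S = 87.5): continuation = 1/1.03·[0.6333·1.3906 + 0.3667·18.1250] = 7.3073; exercise value = 0.0000 ≤ continuation, so V_u = 7.3073
Node d (S = 45.5): continuation = 1/1.03·[0.6333·18.1250 + 0.3667·45.4250] = 27.3155; exercise value = 29.5000 > continuation, so V_d = 29.5000 (exercise)
Node 0 (S = 70): continuation = 1/1.03·[0.6333·7.3073 + 0.3667·29.5000] = 14.9948; exercise value = 5.0000 ≤ continuation, so V_0 = 14.9948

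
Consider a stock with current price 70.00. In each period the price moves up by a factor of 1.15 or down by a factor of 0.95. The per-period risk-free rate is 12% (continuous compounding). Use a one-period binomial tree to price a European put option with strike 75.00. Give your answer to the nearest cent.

0.85

Risk-neutral probability p = (e^0.12 − 0.95)/(1.15 − 0.95) = 0.1775/0.2000 = 0.8875
Terminal stock prices: S_u = 80.5, S_d = 66.5
Terminal payoffs (K − S): max(-5.5, 0) = 0, max(8.5, 0) = 8.5
Node 0 (S = 70): V_0 = e^(−0.12)·[0.8875·0.0000 + 0.1125·8.5000] = 0.8482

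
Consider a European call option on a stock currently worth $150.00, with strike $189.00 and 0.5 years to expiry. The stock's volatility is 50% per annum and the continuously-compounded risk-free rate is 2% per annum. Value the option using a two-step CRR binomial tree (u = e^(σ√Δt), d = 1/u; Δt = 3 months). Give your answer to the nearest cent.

$11.57

CRR parameters: u = e^(σ√Δt) = e^(0.5·√0.25) = 1.2840, d = 1/u = 0.7788
Per-period rate: rΔt = 0.02·0.25 = 0.005, so R = e^0.005 = 1.0050
Risk-neutral probability p = (e^0.005 − 0.7788)/(1.2840 − 0.7788) = 0.2262/0.5052 = 0.4477
Terminal stock prices: S_uu = 247.3, S_ud = 150, S_dd = 90.98
Terminal payoffs (S − K): max(58.31, 0) = 58.31, max(-39, 0) = 0, max(-98.02, 0) = 0
Node u (S = 192.6): V_u = e^(−0.005)·[0.4477·58.3082 + 0.5523·0.0000] = 25.9770
Node d (S = 116.8): V_d = e^(−0.005)·[0.4477·0.0000 + 0.5523·0.0000] = 0.0000
Node 0 (S = 150): V_0 = e^(−0.005)·[0.4477·25.9770 + 0.5523·0.0000] = 11.5731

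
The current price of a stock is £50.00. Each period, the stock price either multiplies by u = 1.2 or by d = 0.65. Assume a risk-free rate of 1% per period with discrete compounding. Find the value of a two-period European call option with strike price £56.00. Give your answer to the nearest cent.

Risk-neutral probability p = (1 + 0.01 − 0.65)/(1.2 − 0.65) = 0.3600/0.5500 = 0.6545
Terminal stock prices: S_uu = 72, S_ud = 39, S_dd = 21.13
Terminal payoffs (S − K): max(16, 0) = 16, max(-17, 0) = 0, max(-34.88, 0) = 0
Node u (S = 60): V_u = 1/1.01·[0.6545·16.0000 + 0.3455·0.0000] = 10.3690
Node d (S = 32.5): V_d = 1/1.01·[0.6545·0.0000 + 0.3455·0.0000] = 0.0000
Node 0 (S = 50): V_0 = 1/1.01·[0.6545·10.3690 + 0.3455·0.0000] = 6.7198

£6.72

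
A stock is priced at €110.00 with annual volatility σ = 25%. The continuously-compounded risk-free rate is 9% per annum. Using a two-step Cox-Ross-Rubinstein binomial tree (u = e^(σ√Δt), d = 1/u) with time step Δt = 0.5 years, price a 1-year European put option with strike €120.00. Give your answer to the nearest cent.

CRR parameters: u = e^(σ√Δt) = e^(0.25·√0.5) = 1.1934, d = 1/u = 0.8380
Per-period rate: rΔt = 0.09·0.5 = 0.045, so R = e^0.045 = 1.0460
Risk-neutral probability p = (e^0.045 − 0.8380)/(1.1934 − 0.8380) = 0.2081/0.3554 = 0.5854
Terminal stock prices: S_uu = 156.7, S_ud = 110, S_dd = 77.24
Terminal payoffs (K − S): max(-36.65, 0) = 0, max(10, 0) = 10, max(42.76, 0) = 42.76
Node u (S = 131.3): V_u = e^(−0.045)·[0.5854·0.0000 + 0.4146·10.0000] = 3.9633
Node d (S = 92.18): V_d = e^(−0.045)·[0.5854·10.0000 + 0.4146·42.7593] = 22.5433
Node 0 (S = 110): V_0 = e^(−0.045)·[0.5854·3.9633 + 0.4146·22.5433] = 11.1526

€11.15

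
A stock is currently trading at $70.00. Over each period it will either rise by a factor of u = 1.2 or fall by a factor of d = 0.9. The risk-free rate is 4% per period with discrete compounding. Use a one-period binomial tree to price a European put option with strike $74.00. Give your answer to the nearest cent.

Risk-neutral probability p = (1 + 0.04 − 0.9)/(1.2 − 0.9) = 0.1400/0.3000 = 0.4667
Terminal stock prices: S_u = 84, S_d = 63
Terminal payoffs (K − S): max(-10, 0) = 0, max(11, 0) = 11
Node 0 (S = 70): V_0 = 1/1.04·[0.4667·0.0000 + 0.5333·11.0000] = 5.6410

$5.64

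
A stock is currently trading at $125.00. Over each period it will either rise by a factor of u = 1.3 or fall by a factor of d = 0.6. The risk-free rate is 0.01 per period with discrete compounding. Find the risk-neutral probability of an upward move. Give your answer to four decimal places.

Risk-neutral probability p = (1 + 0.01 − 0.6)/(1.3 − 0.6) = 0.4100/0.7000 = 0.5857

p = 0.5857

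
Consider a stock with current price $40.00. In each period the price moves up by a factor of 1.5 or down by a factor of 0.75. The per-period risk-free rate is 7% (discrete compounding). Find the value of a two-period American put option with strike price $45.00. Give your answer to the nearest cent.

$8.04

Risk-neutral probability p = (1 + 0.07 − 0.75)/(1.5 − 0.75) = 0.3200/0.7500 = 0.4267
Terminal stock prices: S_uu = 90, S_ud = 45, S_dd = 22.5
Terminal payoffs (K − S): max(-45, 0) = 0, max(0, 0) = 0, max(22.5, 0) = 22.5
Node u (S = 60): continuation = 1/1.07·[0.4267·0.0000 + 0.5733·0.0000] = 0.0000; exercise value = 0.0000 ≤ continuation, so V_u = 0.0000
Node d (S = 30): continuation = 1/1.07·[0.4267·0.0000 + 0.5733·22.5000] = 12.0561; exercise value = 15.0000 > continuation, so V_d = 15.0000 (exercise)
Node 0 (S = 40): continuation = 1/1.07·[0.4267·0.0000 + 0.5733·15.0000] = 8.0374; exercise value = 5.0000 ≤ continuation, so V_0 = 8.0374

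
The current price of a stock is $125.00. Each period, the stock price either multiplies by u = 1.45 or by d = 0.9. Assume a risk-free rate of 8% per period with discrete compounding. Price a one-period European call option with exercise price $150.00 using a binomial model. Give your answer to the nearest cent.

Risk-neutral probability p = (1 + 0.08 − 0.9)/(1.45 − 0.9) = 0.1800/0.5500 = 0.3273
Terminal stock prices: S_u = 181.2, S_d = 112.5
Terminal payoffs (S − K): max(31.25, 0) = 31.25, max(-37.5, 0) = 0
Node 0 (S = 125): V_0 = 1/1.08·[0.3273·31.2500 + 0.6727·0.0000] = 9.4697

$9.47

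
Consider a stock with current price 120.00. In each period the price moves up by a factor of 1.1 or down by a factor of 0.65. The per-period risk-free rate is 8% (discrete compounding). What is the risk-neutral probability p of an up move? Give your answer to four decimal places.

p = 0.9556

Risk-neutral probability p = (1 + 0.08 − 0.65)/(1.1 − 0.65) = 0.4300/0.4500 = 0.9556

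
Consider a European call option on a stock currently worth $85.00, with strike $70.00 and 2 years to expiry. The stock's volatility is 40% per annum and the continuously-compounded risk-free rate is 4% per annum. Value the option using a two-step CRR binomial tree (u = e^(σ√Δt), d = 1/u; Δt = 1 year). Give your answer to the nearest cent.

CRR parameters: u = e^(σ√Δt) = e^(0.4·√1) = 1.4918, d = 1/u = 0.6703
Per-period rate: rΔt = 0.04·1 = 0.04, so R = e^0.04 = 1.0408
Risk-neutral probability p = (e^0.04 − 0.6703)/(1.4918 − 0.6703) = 0.3705/0.8215 = 0.4510
Terminal stock prices: S_uu = 189.2, S_ud = 85, S_dd = 38.19
Terminal payoffs (S − K): max(119.2, 0) = 119.2, max(15, 0) = 15, max(-31.81, 0) = 0
Node u (S = 126.8): V_u = e^(−0.04)·[0.4510·119.1710 + 0.5490·15.0000] = 59.5498
Node d (S = 56.98): V_d = e^(−0.04)·[0.4510·15.0000 + 0.5490·0.0000] = 6.4996
Node 0 (S = 85): V_0 = e^(−0.04)·[0.4510·59.5498 + 0.5490·6.4996] = 29.2318

$29.23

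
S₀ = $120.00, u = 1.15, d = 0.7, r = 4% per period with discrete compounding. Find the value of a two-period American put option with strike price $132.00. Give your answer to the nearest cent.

$17.33

Risk-neutral probability p = (1 + 0.04 − 0.7)/(1.15 − 0.7) = 0.3400/0.4500 = 0.7556
Terminal stock prices: S_uu = 158.7, S_ud = 96.6, S_dd = 58.8
Terminal payoffs (K − S): max(-26.7, 0) = 0, max(35.4, 0) = 35.4, max(73.2, 0) = 73.2
Node u (S = 138): continuation = 1/1.04·[0.7556·0.0000 + 0.2444·35.4000] = 8.3205; exercise value = 0.0000 ≤ continuation, so V_u = 8.3205
Node d (S = 84): continuation = 1/1.04·[0.7556·35.4000 + 0.2444·73.2000] = 42.9231; exercise value = 48.0000 > continuation, so V_d = 48.0000 (exercise)
Node 0 (S = 120): continuation = 1/1.04·[0.7556·8.3205 + 0.2444·48.0000] = 17.3269; exercise value = 12.0000 ≤ continuation, so V_0 = 17.3269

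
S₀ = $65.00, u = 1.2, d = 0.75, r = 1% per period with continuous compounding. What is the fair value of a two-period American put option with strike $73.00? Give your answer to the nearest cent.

$13.60

Risk-neutral probability p = (e^0.01 − 0.75)/(1.2 − 0.75) = 0.2601/0.4500 = 0.5779
Terminal stock prices: S_uu = 93.6, S_ud = 58.5, S_dd = 36.56
Terminal payoffs (K − S): max(-20.6, 0) = 0, max(14.5, 0) = 14.5, max(36.44, 0) = 36.44
Node u (S = 78): continuation = e^(−0.01)·[0.5779·0.0000 + 0.4221·14.5000] = 6.0597; exercise value = 0.0000 ≤ continuation, so V_u = 6.0597
Node d (S = 48.75): continuation = e^(−0.01)·[0.5779·14.5000 + 0.4221·36.4375] = 23.5236; exercise value = 24.2500 > continuation, so V_d = 24.2500 (exercise)
Node 0 (S = 65): continuation = e^(−0.01)·[0.5779·6.0597 + 0.4221·24.2500] = 13.6013; exercise value = 8.0000 ≤ continuation, so V_0 = 13.6013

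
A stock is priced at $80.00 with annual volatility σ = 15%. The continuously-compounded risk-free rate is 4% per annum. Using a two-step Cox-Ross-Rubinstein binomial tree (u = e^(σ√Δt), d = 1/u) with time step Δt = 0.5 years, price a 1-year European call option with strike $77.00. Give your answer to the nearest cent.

CRR parameters: u = e^(σ√Δt) = e^(0.15·√0.5) = 1.1119, d = 1/u = 0.8994
Per-period rate: rΔt = 0.04·0.5 = 0.02, so R = e^0.02 = 1.0202
Risk-neutral probability p = (e^0.02 − 0.8994)/(1.1119 − 0.8994) = 0.1208/0.2125 = 0.5686
Terminal stock prices: S_uu = 98.9, S_ud = 80, S_dd = 64.71
Terminal payoffs (S − K): max(21.9, 0) = 21.9, max(3, 0) = 3, max(-12.29, 0) = 0
Node u (S = 88.95): V_u = e^(−0.02)·[0.5686·21.9049 + 0.4314·3.0000] = 13.4763
Node d (S = 71.95): V_d = e^(−0.02)·[0.5686·3.0000 + 0.4314·0.0000] = 1.6719
Node 0 (S = 80): V_0 = e^(−0.02)·[0.5686·13.4763 + 0.4314·1.6719] = 8.2174

$8.22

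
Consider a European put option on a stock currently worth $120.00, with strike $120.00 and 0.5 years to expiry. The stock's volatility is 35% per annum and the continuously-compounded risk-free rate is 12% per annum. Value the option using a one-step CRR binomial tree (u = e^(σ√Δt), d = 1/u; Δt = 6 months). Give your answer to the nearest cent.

CRR parameters: u = e^(σ√Δt) = e^(0.35·√0.5) = 1.2808, d = 1/u = 0.7808
Per-period rate: rΔt = 0.12·0.5 = 0.06, so R = e^0.06 = 1.0618
Risk-neutral probability p = (e^0.06 − 0.7808)/(1.2808 − 0.7808) = 0.2811/0.5000 = 0.5621
Terminal stock prices: S_u = 153.7, S_d = 93.69
Terminal payoffs (K − S): max(-33.7, 0) = 0, max(26.31, 0) = 26.31
Node 0 (S = 120): V_0 = e^(−0.06)·[0.5621·0.0000 + 0.4379·26.3088] = 10.8496

$10.85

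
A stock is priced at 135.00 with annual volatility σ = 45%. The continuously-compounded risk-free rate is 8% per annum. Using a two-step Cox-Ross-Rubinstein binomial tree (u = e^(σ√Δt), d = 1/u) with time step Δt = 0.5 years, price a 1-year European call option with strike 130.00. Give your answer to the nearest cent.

CRR parameters: u = e^(σ√Δt) = e^(0.45·√0.5) = 1.3746, d = 1/u = 0.7275
Per-period rate: rΔt = 0.08·0.5 = 0.04, so R = e^0.04 = 1.0408
Risk-neutral probability p = (e^0.04 − 0.7275)/(1.3746 − 0.7275) = 0.3134/0.6472 = 0.4842
Terminal stock prices: S_uu = 255.1, S_ud = 135, S_dd = 71.44
Terminal payoffs (S − K): max(125.1, 0) = 125.1, max(5, 0) = 5, max(-58.56, 0) = 0
Node u (S = 185.6): V_u = e^(−0.04)·[0.4842·125.1039 + 0.5158·5.0000] = 60.6749
Node d (S = 98.21): V_d = e^(−0.04)·[0.4842·5.0000 + 0.5158·0.0000] = 2.3259
Node 0 (S = 135): V_0 = e^(−0.04)·[0.4842·60.6749 + 0.5158·2.3259] = 29.3780

29.38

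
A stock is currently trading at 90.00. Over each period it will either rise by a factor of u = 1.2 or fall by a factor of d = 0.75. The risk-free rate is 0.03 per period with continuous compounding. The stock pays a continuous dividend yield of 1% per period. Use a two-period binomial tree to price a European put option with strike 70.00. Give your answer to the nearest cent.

2.91

Per-period risk-free factor R = e^0.03 = 1.0305; dividend-adjusted growth = e^(0.03−0.01) = 1.0202.
Risk-neutral probability p = (1.0202 − 0.75)/(1.2 − 0.75) = 0.2702/0.4500 = 0.6004
Terminal stock prices: S_uu = 129.6, S_ud = 81, S_dd = 50.62
Terminal payoffs (K − S): max(-59.6, 0) = 0, max(-11, 0) = 0, max(19.38, 0) = 19.38
Node u (S = 108): V_u = e^(−0.03)·[0.6004·0.0000 + 0.3996·0.0000] = 0.0000
Node d (S = 67.5): V_d = e^(−0.03)·[0.6004·0.0000 + 0.3996·19.3750] = 7.5125
Node 0 (S = 90): V_0 = e^(−0.03)·[0.6004·0.0000 + 0.3996·7.5125] = 2.9129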